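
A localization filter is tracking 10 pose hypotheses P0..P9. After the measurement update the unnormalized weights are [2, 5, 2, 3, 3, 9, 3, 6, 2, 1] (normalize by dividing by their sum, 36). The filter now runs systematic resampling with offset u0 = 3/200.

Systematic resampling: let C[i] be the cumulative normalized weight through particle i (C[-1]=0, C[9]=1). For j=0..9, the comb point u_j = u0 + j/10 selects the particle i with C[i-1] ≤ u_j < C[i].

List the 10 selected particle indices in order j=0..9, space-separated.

C = [1/18, 7/36, 1/4, 1/3, 5/12, 2/3, 3/4, 11/12, 35/36, 1]
j=0: u_0=3/200 ∈ [0, 1/18) → index 0
j=1: u_1=23/200 ∈ [1/18, 7/36) → index 1
j=2: u_2=43/200 ∈ [7/36, 1/4) → index 2
j=3: u_3=63/200 ∈ [1/4, 1/3) → index 3
j=4: u_4=83/200 ∈ [1/3, 5/12) → index 4
j=5: u_5=103/200 ∈ [5/12, 2/3) → index 5
j=6: u_6=123/200 ∈ [5/12, 2/3) → index 5
j=7: u_7=143/200 ∈ [2/3, 3/4) → index 6
j=8: u_8=163/200 ∈ [3/4, 11/12) → index 7
j=9: u_9=183/200 ∈ [3/4, 11/12) → index 7

0 1 2 3 4 5 5 6 7 7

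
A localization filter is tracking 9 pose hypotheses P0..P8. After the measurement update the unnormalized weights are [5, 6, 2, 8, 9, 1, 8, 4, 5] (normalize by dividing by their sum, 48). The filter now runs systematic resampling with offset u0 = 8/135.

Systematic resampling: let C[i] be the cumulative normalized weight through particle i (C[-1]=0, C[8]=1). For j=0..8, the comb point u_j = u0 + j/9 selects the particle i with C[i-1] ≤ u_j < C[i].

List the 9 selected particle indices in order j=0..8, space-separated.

0 1 3 3 4 4 6 7 8

C = [5/48, 11/48, 13/48, 7/16, 5/8, 31/48, 13/16, 43/48, 1]
j=0: u_0=8/135 ∈ [0, 5/48) → index 0
j=1: u_1=23/135 ∈ [5/48, 11/48) → index 1
j=2: u_2=38/135 ∈ [13/48, 7/16) → index 3
j=3: u_3=53/135 ∈ [13/48, 7/16) → index 3
j=4: u_4=68/135 ∈ [7/16, 5/8) → index 4
j=5: u_5=83/135 ∈ [7/16, 5/8) → index 4
j=6: u_6=98/135 ∈ [31/48, 13/16) → index 6
j=7: u_7=113/135 ∈ [13/16, 43/48) → index 7
j=8: u_8=128/135 ∈ [43/48, 1) → index 8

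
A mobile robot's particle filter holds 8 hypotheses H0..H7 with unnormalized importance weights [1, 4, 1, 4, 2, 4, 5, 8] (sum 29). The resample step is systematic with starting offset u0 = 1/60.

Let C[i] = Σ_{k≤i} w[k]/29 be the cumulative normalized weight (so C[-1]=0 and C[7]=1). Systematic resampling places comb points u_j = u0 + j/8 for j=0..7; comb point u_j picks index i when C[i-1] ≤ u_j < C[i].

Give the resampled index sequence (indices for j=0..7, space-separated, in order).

C = [1/29, 5/29, 6/29, 10/29, 12/29, 16/29, 21/29, 1]
j=0: u_0=1/60 ∈ [0, 1/29) → index 0
j=1: u_1=17/120 ∈ [1/29, 5/29) → index 1
j=2: u_2=4/15 ∈ [6/29, 10/29) → index 3
j=3: u_3=47/120 ∈ [10/29, 12/29) → index 4
j=4: u_4=31/60 ∈ [12/29, 16/29) → index 5
j=5: u_5=77/120 ∈ [16/29, 21/29) → index 6
j=6: u_6=23/30 ∈ [21/29, 1) → index 7
j=7: u_7=107/120 ∈ [21/29, 1) → index 7

0 1 3 4 5 6 7 7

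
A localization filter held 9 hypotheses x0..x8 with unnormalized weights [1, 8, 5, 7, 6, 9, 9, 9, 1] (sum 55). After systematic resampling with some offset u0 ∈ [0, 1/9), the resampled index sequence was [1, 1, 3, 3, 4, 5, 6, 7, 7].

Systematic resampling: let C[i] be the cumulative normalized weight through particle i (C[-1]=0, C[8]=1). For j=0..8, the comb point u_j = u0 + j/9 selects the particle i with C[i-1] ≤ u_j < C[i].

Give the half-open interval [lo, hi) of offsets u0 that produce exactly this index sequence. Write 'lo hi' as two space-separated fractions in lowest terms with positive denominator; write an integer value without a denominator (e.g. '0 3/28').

4/99 23/495

C = [1/55, 9/55, 14/55, 21/55, 27/55, 36/55, 9/11, 54/55, 1]
j=0 picked index 1: u0 ∈ [1/55, 9/55)
j=1 picked index 1: u0 ∈ [-46/495, 26/495)
j=2 picked index 3: u0 ∈ [16/495, 79/495)
j=3 picked index 3: u0 ∈ [-13/165, 8/165)
j=4 picked index 4: u0 ∈ [-31/495, 23/495)
j=5 picked index 5: u0 ∈ [-32/495, 49/495)
j=6 picked index 6: u0 ∈ [-2/165, 5/33)
j=7 picked index 7: u0 ∈ [4/99, 101/495)
j=8 picked index 7: u0 ∈ [-7/99, 46/495)
intersection: [4/99, 23/495)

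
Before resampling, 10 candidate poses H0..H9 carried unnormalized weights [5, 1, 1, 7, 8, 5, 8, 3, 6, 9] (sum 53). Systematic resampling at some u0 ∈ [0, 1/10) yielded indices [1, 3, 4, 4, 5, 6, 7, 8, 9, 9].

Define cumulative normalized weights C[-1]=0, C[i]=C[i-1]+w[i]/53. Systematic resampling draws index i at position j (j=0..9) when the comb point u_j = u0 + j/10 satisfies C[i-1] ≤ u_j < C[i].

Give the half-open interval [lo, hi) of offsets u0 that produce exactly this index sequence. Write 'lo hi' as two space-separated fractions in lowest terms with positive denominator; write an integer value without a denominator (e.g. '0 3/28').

C = [5/53, 6/53, 7/53, 14/53, 22/53, 27/53, 35/53, 38/53, 44/53, 1]
j=0 picked index 1: u0 ∈ [5/53, 6/53)
j=1 picked index 3: u0 ∈ [17/530, 87/530)
j=2 picked index 4: u0 ∈ [17/265, 57/265)
j=3 picked index 4: u0 ∈ [-19/530, 61/530)
j=4 picked index 5: u0 ∈ [4/265, 29/265)
j=5 picked index 6: u0 ∈ [1/106, 17/106)
j=6 picked index 7: u0 ∈ [16/265, 31/265)
j=7 picked index 8: u0 ∈ [9/530, 69/530)
j=8 picked index 9: u0 ∈ [8/265, 1/5)
j=9 picked index 9: u0 ∈ [-37/530, 1/10)
intersection: [5/53, 1/10)

5/53 1/10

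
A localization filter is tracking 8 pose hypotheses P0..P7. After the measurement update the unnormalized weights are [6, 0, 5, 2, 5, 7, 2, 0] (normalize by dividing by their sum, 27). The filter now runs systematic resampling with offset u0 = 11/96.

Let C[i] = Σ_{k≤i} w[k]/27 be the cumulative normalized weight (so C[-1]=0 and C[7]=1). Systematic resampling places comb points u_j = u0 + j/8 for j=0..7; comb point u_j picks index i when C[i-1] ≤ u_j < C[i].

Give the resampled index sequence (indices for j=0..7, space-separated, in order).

0 2 2 4 4 5 5 6

C = [2/9, 2/9, 11/27, 13/27, 2/3, 25/27, 1, 1]
j=0: u_0=11/96 ∈ [0, 2/9) → index 0
j=1: u_1=23/96 ∈ [2/9, 11/27) → index 2
j=2: u_2=35/96 ∈ [2/9, 11/27) → index 2
j=3: u_3=47/96 ∈ [13/27, 2/3) → index 4
j=4: u_4=59/96 ∈ [13/27, 2/3) → index 4
j=5: u_5=71/96 ∈ [2/3, 25/27) → index 5
j=6: u_6=83/96 ∈ [2/3, 25/27) → index 5
j=7: u_7=95/96 ∈ [25/27, 1) → index 6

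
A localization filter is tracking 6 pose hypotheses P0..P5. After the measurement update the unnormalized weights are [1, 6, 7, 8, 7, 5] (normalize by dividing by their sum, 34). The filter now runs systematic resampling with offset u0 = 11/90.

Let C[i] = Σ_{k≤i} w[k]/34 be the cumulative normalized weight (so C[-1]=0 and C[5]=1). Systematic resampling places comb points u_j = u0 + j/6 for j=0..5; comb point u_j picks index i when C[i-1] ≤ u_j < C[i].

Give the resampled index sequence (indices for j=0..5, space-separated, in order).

C = [1/34, 7/34, 7/17, 11/17, 29/34, 1]
j=0: u_0=11/90 ∈ [1/34, 7/34) → index 1
j=1: u_1=13/45 ∈ [7/34, 7/17) → index 2
j=2: u_2=41/90 ∈ [7/17, 11/17) → index 3
j=3: u_3=28/45 ∈ [7/17, 11/17) → index 3
j=4: u_4=71/90 ∈ [11/17, 29/34) → index 4
j=5: u_5=43/45 ∈ [29/34, 1) → index 5

1 2 3 3 4 5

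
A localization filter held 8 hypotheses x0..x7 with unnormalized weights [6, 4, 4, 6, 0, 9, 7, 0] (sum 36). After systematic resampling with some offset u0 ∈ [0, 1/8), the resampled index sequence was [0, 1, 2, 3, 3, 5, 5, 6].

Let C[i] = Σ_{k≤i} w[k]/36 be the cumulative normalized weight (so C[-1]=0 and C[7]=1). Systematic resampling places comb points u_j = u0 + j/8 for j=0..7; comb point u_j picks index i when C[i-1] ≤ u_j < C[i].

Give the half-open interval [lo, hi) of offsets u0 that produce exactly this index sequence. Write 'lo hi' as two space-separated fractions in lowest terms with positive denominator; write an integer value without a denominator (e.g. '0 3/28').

1/24 1/18

C = [1/6, 5/18, 7/18, 5/9, 5/9, 29/36, 1, 1]
j=0 picked index 0: u0 ∈ [0, 1/6)
j=1 picked index 1: u0 ∈ [1/24, 11/72)
j=2 picked index 2: u0 ∈ [1/36, 5/36)
j=3 picked index 3: u0 ∈ [1/72, 13/72)
j=4 picked index 3: u0 ∈ [-1/9, 1/18)
j=5 picked index 5: u0 ∈ [-5/72, 13/72)
j=6 picked index 5: u0 ∈ [-7/36, 1/18)
j=7 picked index 6: u0 ∈ [-5/72, 1/8)
intersection: [1/24, 1/18)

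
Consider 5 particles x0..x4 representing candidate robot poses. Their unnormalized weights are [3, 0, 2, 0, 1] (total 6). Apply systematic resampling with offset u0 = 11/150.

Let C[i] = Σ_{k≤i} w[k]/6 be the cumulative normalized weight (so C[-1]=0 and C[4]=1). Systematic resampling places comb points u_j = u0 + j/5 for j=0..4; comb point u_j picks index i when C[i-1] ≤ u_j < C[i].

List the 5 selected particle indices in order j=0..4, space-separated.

C = [1/2, 1/2, 5/6, 5/6, 1]
j=0: u_0=11/150 ∈ [0, 1/2) → index 0
j=1: u_1=41/150 ∈ [0, 1/2) → index 0
j=2: u_2=71/150 ∈ [0, 1/2) → index 0
j=3: u_3=101/150 ∈ [1/2, 5/6) → index 2
j=4: u_4=131/150 ∈ [5/6, 1) → index 4

0 0 0 2 4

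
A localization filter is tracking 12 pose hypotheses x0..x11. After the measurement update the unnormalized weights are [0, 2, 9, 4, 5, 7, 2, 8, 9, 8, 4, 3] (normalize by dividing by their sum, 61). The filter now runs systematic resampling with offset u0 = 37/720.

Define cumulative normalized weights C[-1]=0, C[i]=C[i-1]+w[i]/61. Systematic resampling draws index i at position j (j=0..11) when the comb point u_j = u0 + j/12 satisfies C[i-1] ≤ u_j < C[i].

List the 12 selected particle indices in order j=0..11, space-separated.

C = [0, 2/61, 11/61, 15/61, 20/61, 27/61, 29/61, 37/61, 46/61, 54/61, 58/61, 1]
j=0: u_0=37/720 ∈ [2/61, 11/61) → index 2
j=1: u_1=97/720 ∈ [2/61, 11/61) → index 2
j=2: u_2=157/720 ∈ [11/61, 15/61) → index 3
j=3: u_3=217/720 ∈ [15/61, 20/61) → index 4
j=4: u_4=277/720 ∈ [20/61, 27/61) → index 5
j=5: u_5=337/720 ∈ [27/61, 29/61) → index 6
j=6: u_6=397/720 ∈ [29/61, 37/61) → index 7
j=7: u_7=457/720 ∈ [37/61, 46/61) → index 8
j=8: u_8=517/720 ∈ [37/61, 46/61) → index 8
j=9: u_9=577/720 ∈ [46/61, 54/61) → index 9
j=10: u_10=637/720 ∈ [46/61, 54/61) → index 9
j=11: u_11=697/720 ∈ [58/61, 1) → index 11

2 2 3 4 5 6 7 8 8 9 9 11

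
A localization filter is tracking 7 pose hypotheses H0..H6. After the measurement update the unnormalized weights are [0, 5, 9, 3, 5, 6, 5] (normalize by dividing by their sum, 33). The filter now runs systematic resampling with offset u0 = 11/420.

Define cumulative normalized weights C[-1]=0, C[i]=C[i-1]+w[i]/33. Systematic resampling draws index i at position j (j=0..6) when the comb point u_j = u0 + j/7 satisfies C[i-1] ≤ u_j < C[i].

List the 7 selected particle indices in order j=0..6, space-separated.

1 2 2 3 4 5 6

C = [0, 5/33, 14/33, 17/33, 2/3, 28/33, 1]
j=0: u_0=11/420 ∈ [0, 5/33) → index 1
j=1: u_1=71/420 ∈ [5/33, 14/33) → index 2
j=2: u_2=131/420 ∈ [5/33, 14/33) → index 2
j=3: u_3=191/420 ∈ [14/33, 17/33) → index 3
j=4: u_4=251/420 ∈ [17/33, 2/3) → index 4
j=5: u_5=311/420 ∈ [2/3, 28/33) → index 5
j=6: u_6=53/60 ∈ [28/33, 1) → index 6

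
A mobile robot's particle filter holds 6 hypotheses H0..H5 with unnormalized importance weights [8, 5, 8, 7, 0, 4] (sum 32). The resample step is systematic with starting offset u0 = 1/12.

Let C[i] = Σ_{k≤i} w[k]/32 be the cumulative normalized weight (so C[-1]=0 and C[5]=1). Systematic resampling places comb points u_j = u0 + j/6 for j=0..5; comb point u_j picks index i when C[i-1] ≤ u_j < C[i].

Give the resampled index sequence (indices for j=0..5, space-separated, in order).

0 1 2 2 3 5

C = [1/4, 13/32, 21/32, 7/8, 7/8, 1]
j=0: u_0=1/12 ∈ [0, 1/4) → index 0
j=1: u_1=1/4 ∈ [1/4, 13/32) → index 1
j=2: u_2=5/12 ∈ [13/32, 21/32) → index 2
j=3: u_3=7/12 ∈ [13/32, 21/32) → index 2
j=4: u_4=3/4 ∈ [21/32, 7/8) → index 3
j=5: u_5=11/12 ∈ [7/8, 1) → index 5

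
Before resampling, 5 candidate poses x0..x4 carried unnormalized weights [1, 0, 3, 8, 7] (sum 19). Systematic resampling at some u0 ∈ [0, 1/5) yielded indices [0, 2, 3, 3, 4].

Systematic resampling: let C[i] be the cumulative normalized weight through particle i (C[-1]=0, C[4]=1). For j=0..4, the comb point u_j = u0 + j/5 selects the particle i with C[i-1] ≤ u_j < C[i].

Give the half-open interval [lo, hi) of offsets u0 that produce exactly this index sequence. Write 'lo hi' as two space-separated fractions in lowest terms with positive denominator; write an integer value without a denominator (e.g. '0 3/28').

0 1/95

C = [1/19, 1/19, 4/19, 12/19, 1]
j=0 picked index 0: u0 ∈ [0, 1/19)
j=1 picked index 2: u0 ∈ [-14/95, 1/95)
j=2 picked index 3: u0 ∈ [-18/95, 22/95)
j=3 picked index 3: u0 ∈ [-37/95, 3/95)
j=4 picked index 4: u0 ∈ [-16/95, 1/5)
intersection: [0, 1/95)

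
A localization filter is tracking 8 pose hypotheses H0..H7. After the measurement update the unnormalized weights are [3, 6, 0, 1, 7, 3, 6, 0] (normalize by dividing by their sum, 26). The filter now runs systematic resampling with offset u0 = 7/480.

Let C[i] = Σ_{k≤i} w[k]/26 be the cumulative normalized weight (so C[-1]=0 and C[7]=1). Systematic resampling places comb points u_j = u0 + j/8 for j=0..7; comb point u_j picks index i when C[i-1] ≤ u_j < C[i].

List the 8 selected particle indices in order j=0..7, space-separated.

C = [3/26, 9/26, 9/26, 5/13, 17/26, 10/13, 1, 1]
j=0: u_0=7/480 ∈ [0, 3/26) → index 0
j=1: u_1=67/480 ∈ [3/26, 9/26) → index 1
j=2: u_2=127/480 ∈ [3/26, 9/26) → index 1
j=3: u_3=187/480 ∈ [5/13, 17/26) → index 4
j=4: u_4=247/480 ∈ [5/13, 17/26) → index 4
j=5: u_5=307/480 ∈ [5/13, 17/26) → index 4
j=6: u_6=367/480 ∈ [17/26, 10/13) → index 5
j=7: u_7=427/480 ∈ [10/13, 1) → index 6

0 1 1 4 4 4 5 6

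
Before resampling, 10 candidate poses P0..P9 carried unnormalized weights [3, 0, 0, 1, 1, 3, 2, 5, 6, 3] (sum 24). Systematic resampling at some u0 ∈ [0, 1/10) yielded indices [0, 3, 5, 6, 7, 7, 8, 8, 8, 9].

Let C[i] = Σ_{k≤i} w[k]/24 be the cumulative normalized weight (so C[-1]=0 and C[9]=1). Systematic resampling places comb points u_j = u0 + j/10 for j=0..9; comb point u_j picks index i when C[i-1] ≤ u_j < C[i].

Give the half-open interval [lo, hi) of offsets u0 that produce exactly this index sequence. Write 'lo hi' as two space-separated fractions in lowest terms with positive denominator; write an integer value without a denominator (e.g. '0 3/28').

C = [1/8, 1/8, 1/8, 1/6, 5/24, 1/3, 5/12, 5/8, 7/8, 1]
j=0 picked index 0: u0 ∈ [0, 1/8)
j=1 picked index 3: u0 ∈ [1/40, 1/15)
j=2 picked index 5: u0 ∈ [1/120, 2/15)
j=3 picked index 6: u0 ∈ [1/30, 7/60)
j=4 picked index 7: u0 ∈ [1/60, 9/40)
j=5 picked index 7: u0 ∈ [-1/12, 1/8)
j=6 picked index 8: u0 ∈ [1/40, 11/40)
j=7 picked index 8: u0 ∈ [-3/40, 7/40)
j=8 picked index 8: u0 ∈ [-7/40, 3/40)
j=9 picked index 9: u0 ∈ [-1/40, 1/10)
intersection: [1/30, 1/15)

1/30 1/15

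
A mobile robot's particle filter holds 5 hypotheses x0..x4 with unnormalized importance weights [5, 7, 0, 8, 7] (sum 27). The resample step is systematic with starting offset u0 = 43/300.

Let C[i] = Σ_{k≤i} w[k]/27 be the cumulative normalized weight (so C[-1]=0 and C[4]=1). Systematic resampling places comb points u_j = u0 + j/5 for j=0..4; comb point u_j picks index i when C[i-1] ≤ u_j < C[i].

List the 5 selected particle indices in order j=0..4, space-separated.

0 1 3 4 4

C = [5/27, 4/9, 4/9, 20/27, 1]
j=0: u_0=43/300 ∈ [0, 5/27) → index 0
j=1: u_1=103/300 ∈ [5/27, 4/9) → index 1
j=2: u_2=163/300 ∈ [4/9, 20/27) → index 3
j=3: u_3=223/300 ∈ [20/27, 1) → index 4
j=4: u_4=283/300 ∈ [20/27, 1) → index 4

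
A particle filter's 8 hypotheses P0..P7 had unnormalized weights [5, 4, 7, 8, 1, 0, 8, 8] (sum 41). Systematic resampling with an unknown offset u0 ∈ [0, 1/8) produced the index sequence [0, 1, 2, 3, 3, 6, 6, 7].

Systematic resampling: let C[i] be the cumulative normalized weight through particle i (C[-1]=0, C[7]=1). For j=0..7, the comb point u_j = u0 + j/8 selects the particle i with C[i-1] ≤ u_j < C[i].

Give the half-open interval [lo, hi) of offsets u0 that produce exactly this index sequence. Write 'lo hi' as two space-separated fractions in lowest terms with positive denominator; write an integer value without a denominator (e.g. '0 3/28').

5/328 9/164

C = [5/41, 9/41, 16/41, 24/41, 25/41, 25/41, 33/41, 1]
j=0 picked index 0: u0 ∈ [0, 5/41)
j=1 picked index 1: u0 ∈ [-1/328, 31/328)
j=2 picked index 2: u0 ∈ [-5/164, 23/164)
j=3 picked index 3: u0 ∈ [5/328, 69/328)
j=4 picked index 3: u0 ∈ [-9/82, 7/82)
j=5 picked index 6: u0 ∈ [-5/328, 59/328)
j=6 picked index 6: u0 ∈ [-23/164, 9/164)
j=7 picked index 7: u0 ∈ [-23/328, 1/8)
intersection: [5/328, 9/164)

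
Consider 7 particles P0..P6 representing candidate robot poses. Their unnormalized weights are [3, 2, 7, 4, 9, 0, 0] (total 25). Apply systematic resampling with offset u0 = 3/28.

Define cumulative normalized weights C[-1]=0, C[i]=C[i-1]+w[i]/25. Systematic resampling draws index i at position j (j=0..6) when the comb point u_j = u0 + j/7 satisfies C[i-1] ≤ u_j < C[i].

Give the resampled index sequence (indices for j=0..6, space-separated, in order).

0 2 2 3 4 4 4

C = [3/25, 1/5, 12/25, 16/25, 1, 1, 1]
j=0: u_0=3/28 ∈ [0, 3/25) → index 0
j=1: u_1=1/4 ∈ [1/5, 12/25) → index 2
j=2: u_2=11/28 ∈ [1/5, 12/25) → index 2
j=3: u_3=15/28 ∈ [12/25, 16/25) → index 3
j=4: u_4=19/28 ∈ [16/25, 1) → index 4
j=5: u_5=23/28 ∈ [16/25, 1) → index 4
j=6: u_6=27/28 ∈ [16/25, 1) → index 4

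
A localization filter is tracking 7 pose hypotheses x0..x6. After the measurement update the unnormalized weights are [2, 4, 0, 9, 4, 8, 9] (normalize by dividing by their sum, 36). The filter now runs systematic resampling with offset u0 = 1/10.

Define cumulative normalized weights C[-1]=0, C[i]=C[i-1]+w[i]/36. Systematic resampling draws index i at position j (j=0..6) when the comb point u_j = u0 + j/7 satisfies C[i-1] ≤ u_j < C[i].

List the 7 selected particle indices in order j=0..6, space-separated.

C = [1/18, 1/6, 1/6, 5/12, 19/36, 3/4, 1]
j=0: u_0=1/10 ∈ [1/18, 1/6) → index 1
j=1: u_1=17/70 ∈ [1/6, 5/12) → index 3
j=2: u_2=27/70 ∈ [1/6, 5/12) → index 3
j=3: u_3=37/70 ∈ [19/36, 3/4) → index 5
j=4: u_4=47/70 ∈ [19/36, 3/4) → index 5
j=5: u_5=57/70 ∈ [3/4, 1) → index 6
j=6: u_6=67/70 ∈ [3/4, 1) → index 6

1 3 3 5 5 6 6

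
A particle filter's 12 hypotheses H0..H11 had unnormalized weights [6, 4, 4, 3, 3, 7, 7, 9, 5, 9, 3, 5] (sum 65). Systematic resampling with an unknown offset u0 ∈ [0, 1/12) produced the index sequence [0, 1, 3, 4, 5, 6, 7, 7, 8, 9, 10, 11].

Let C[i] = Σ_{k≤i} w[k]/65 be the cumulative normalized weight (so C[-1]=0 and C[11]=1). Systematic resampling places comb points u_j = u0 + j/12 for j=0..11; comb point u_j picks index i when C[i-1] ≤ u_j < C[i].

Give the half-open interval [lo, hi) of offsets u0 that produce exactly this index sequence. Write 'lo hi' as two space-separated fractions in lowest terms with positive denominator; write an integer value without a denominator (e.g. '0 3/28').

C = [6/65, 2/13, 14/65, 17/65, 4/13, 27/65, 34/65, 43/65, 48/65, 57/65, 12/13, 1]
j=0 picked index 0: u0 ∈ [0, 6/65)
j=1 picked index 1: u0 ∈ [7/780, 11/156)
j=2 picked index 3: u0 ∈ [19/390, 37/390)
j=3 picked index 4: u0 ∈ [3/260, 3/52)
j=4 picked index 5: u0 ∈ [-1/39, 16/195)
j=5 picked index 6: u0 ∈ [-1/780, 83/780)
j=6 picked index 7: u0 ∈ [3/130, 21/130)
j=7 picked index 7: u0 ∈ [-47/780, 61/780)
j=8 picked index 8: u0 ∈ [-1/195, 14/195)
j=9 picked index 9: u0 ∈ [-3/260, 33/260)
j=10 picked index 10: u0 ∈ [17/390, 7/78)
j=11 picked index 11: u0 ∈ [1/156, 1/12)
intersection: [19/390, 3/52)

19/390 3/52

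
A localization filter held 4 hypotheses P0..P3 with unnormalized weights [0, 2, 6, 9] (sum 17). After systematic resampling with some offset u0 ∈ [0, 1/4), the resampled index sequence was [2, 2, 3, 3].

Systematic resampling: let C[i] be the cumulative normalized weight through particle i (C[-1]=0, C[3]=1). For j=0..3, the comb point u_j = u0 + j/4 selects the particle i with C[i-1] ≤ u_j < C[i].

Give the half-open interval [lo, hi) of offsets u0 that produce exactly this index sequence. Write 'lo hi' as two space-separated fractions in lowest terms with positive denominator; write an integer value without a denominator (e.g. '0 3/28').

C = [0, 2/17, 8/17, 1]
j=0 picked index 2: u0 ∈ [2/17, 8/17)
j=1 picked index 2: u0 ∈ [-9/68, 15/68)
j=2 picked index 3: u0 ∈ [-1/34, 1/2)
j=3 picked index 3: u0 ∈ [-19/68, 1/4)
intersection: [2/17, 15/68)

2/17 15/68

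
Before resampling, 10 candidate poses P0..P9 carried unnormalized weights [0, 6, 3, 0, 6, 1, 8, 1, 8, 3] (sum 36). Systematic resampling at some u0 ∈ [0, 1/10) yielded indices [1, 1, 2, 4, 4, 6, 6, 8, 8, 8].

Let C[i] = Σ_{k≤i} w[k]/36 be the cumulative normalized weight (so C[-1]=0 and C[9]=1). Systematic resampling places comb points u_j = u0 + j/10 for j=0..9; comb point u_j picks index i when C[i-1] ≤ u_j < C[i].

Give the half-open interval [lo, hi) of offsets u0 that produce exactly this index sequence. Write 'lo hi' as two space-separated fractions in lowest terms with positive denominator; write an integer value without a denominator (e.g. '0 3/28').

C = [0, 1/6, 1/4, 1/4, 5/12, 4/9, 2/3, 25/36, 11/12, 1]
j=0 picked index 1: u0 ∈ [0, 1/6)
j=1 picked index 1: u0 ∈ [-1/10, 1/15)
j=2 picked index 2: u0 ∈ [-1/30, 1/20)
j=3 picked index 4: u0 ∈ [-1/20, 7/60)
j=4 picked index 4: u0 ∈ [-3/20, 1/60)
j=5 picked index 6: u0 ∈ [-1/18, 1/6)
j=6 picked index 6: u0 ∈ [-7/45, 1/15)
j=7 picked index 8: u0 ∈ [-1/180, 13/60)
j=8 picked index 8: u0 ∈ [-19/180, 7/60)
j=9 picked index 8: u0 ∈ [-37/180, 1/60)
intersection: [0, 1/60)

0 1/60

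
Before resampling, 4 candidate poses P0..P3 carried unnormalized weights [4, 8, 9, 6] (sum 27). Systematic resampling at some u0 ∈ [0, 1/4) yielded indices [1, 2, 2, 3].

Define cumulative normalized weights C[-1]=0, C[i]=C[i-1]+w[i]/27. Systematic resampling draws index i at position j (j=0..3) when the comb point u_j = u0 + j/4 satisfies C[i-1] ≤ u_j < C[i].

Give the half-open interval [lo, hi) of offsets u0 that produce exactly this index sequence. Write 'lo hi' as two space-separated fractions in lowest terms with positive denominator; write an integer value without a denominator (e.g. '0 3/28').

7/36 1/4

C = [4/27, 4/9, 7/9, 1]
j=0 picked index 1: u0 ∈ [4/27, 4/9)
j=1 picked index 2: u0 ∈ [7/36, 19/36)
j=2 picked index 2: u0 ∈ [-1/18, 5/18)
j=3 picked index 3: u0 ∈ [1/36, 1/4)
intersection: [7/36, 1/4)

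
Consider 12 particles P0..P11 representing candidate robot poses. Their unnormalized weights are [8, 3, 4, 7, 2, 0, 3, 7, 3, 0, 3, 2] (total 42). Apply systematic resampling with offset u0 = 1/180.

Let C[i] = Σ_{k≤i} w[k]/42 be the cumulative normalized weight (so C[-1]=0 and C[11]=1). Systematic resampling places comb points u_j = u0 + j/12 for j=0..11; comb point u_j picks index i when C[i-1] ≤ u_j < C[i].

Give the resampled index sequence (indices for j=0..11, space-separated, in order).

0 0 0 1 2 3 3 6 7 7 8 10

C = [4/21, 11/42, 5/14, 11/21, 4/7, 4/7, 9/14, 17/21, 37/42, 37/42, 20/21, 1]
j=0: u_0=1/180 ∈ [0, 4/21) → index 0
j=1: u_1=4/45 ∈ [0, 4/21) → index 0
j=2: u_2=31/180 ∈ [0, 4/21) → index 0
j=3: u_3=23/90 ∈ [4/21, 11/42) → index 1
j=4: u_4=61/180 ∈ [11/42, 5/14) → index 2
j=5: u_5=19/45 ∈ [5/14, 11/21) → index 3
j=6: u_6=91/180 ∈ [5/14, 11/21) → index 3
j=7: u_7=53/90 ∈ [4/7, 9/14) → index 6
j=8: u_8=121/180 ∈ [9/14, 17/21) → index 7
j=9: u_9=34/45 ∈ [9/14, 17/21) → index 7
j=10: u_10=151/180 ∈ [17/21, 37/42) → index 8
j=11: u_11=83/90 ∈ [37/42, 20/21) → index 10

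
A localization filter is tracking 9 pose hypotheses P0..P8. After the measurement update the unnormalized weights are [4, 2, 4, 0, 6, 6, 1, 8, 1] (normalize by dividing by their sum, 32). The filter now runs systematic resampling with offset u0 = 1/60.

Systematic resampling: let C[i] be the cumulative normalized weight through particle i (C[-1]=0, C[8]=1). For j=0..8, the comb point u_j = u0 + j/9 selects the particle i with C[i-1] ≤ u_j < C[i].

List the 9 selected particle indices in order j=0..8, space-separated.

0 1 2 4 4 5 5 7 7

C = [1/8, 3/16, 5/16, 5/16, 1/2, 11/16, 23/32, 31/32, 1]
j=0: u_0=1/60 ∈ [0, 1/8) → index 0
j=1: u_1=23/180 ∈ [1/8, 3/16) → index 1
j=2: u_2=43/180 ∈ [3/16, 5/16) → index 2
j=3: u_3=7/20 ∈ [5/16, 1/2) → index 4
j=4: u_4=83/180 ∈ [5/16, 1/2) → index 4
j=5: u_5=103/180 ∈ [1/2, 11/16) → index 5
j=6: u_6=41/60 ∈ [1/2, 11/16) → index 5
j=7: u_7=143/180 ∈ [23/32, 31/32) → index 7
j=8: u_8=163/180 ∈ [23/32, 31/32) → index 7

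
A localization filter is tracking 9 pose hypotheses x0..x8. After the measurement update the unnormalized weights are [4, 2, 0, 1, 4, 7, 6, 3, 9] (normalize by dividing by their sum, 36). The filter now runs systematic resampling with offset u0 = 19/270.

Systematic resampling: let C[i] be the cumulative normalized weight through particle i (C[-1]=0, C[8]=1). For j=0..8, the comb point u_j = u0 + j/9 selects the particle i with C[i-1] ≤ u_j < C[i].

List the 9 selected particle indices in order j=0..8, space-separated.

C = [1/9, 1/6, 1/6, 7/36, 11/36, 1/2, 2/3, 3/4, 1]
j=0: u_0=19/270 ∈ [0, 1/9) → index 0
j=1: u_1=49/270 ∈ [1/6, 7/36) → index 3
j=2: u_2=79/270 ∈ [7/36, 11/36) → index 4
j=3: u_3=109/270 ∈ [11/36, 1/2) → index 5
j=4: u_4=139/270 ∈ [1/2, 2/3) → index 6
j=5: u_5=169/270 ∈ [1/2, 2/3) → index 6
j=6: u_6=199/270 ∈ [2/3, 3/4) → index 7
j=7: u_7=229/270 ∈ [3/4, 1) → index 8
j=8: u_8=259/270 ∈ [3/4, 1) → index 8

0 3 4 5 6 6 7 8 8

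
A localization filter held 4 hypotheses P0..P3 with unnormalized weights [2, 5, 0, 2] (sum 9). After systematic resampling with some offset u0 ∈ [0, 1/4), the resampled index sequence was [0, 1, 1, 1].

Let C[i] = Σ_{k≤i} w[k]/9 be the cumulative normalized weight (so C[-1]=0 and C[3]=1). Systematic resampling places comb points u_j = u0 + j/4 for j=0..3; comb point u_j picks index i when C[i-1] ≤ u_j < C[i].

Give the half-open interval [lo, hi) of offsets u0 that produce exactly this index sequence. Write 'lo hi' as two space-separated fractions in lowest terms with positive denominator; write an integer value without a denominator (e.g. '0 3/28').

0 1/36

C = [2/9, 7/9, 7/9, 1]
j=0 picked index 0: u0 ∈ [0, 2/9)
j=1 picked index 1: u0 ∈ [-1/36, 19/36)
j=2 picked index 1: u0 ∈ [-5/18, 5/18)
j=3 picked index 1: u0 ∈ [-19/36, 1/36)
intersection: [0, 1/36)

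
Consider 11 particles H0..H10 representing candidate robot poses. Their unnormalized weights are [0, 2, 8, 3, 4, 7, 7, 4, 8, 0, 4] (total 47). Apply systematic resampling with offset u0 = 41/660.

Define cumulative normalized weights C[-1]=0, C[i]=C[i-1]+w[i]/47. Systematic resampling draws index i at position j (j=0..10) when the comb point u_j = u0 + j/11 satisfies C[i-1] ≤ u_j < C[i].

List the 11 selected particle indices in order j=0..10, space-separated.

C = [0, 2/47, 10/47, 13/47, 17/47, 24/47, 31/47, 35/47, 43/47, 43/47, 1]
j=0: u_0=41/660 ∈ [2/47, 10/47) → index 2
j=1: u_1=101/660 ∈ [2/47, 10/47) → index 2
j=2: u_2=161/660 ∈ [10/47, 13/47) → index 3
j=3: u_3=221/660 ∈ [13/47, 17/47) → index 4
j=4: u_4=281/660 ∈ [17/47, 24/47) → index 5
j=5: u_5=31/60 ∈ [24/47, 31/47) → index 6
j=6: u_6=401/660 ∈ [24/47, 31/47) → index 6
j=7: u_7=461/660 ∈ [31/47, 35/47) → index 7
j=8: u_8=521/660 ∈ [35/47, 43/47) → index 8
j=9: u_9=581/660 ∈ [35/47, 43/47) → index 8
j=10: u_10=641/660 ∈ [43/47, 1) → index 10

2 2 3 4 5 6 6 7 8 8 10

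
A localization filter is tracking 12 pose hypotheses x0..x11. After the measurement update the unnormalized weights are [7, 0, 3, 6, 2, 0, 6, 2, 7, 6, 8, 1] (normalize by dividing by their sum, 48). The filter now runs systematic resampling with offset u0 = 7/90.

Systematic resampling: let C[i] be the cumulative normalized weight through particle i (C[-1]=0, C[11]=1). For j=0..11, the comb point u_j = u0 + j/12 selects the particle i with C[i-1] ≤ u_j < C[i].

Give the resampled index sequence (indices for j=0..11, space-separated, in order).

C = [7/48, 7/48, 5/24, 1/3, 3/8, 3/8, 1/2, 13/24, 11/16, 13/16, 47/48, 1]
j=0: u_0=7/90 ∈ [0, 7/48) → index 0
j=1: u_1=29/180 ∈ [7/48, 5/24) → index 2
j=2: u_2=11/45 ∈ [5/24, 1/3) → index 3
j=3: u_3=59/180 ∈ [5/24, 1/3) → index 3
j=4: u_4=37/90 ∈ [3/8, 1/2) → index 6
j=5: u_5=89/180 ∈ [3/8, 1/2) → index 6
j=6: u_6=26/45 ∈ [13/24, 11/16) → index 8
j=7: u_7=119/180 ∈ [13/24, 11/16) → index 8
j=8: u_8=67/90 ∈ [11/16, 13/16) → index 9
j=9: u_9=149/180 ∈ [13/16, 47/48) → index 10
j=10: u_10=41/45 ∈ [13/16, 47/48) → index 10
j=11: u_11=179/180 ∈ [47/48, 1) → index 11

0 2 3 3 6 6 8 8 9 10 10 11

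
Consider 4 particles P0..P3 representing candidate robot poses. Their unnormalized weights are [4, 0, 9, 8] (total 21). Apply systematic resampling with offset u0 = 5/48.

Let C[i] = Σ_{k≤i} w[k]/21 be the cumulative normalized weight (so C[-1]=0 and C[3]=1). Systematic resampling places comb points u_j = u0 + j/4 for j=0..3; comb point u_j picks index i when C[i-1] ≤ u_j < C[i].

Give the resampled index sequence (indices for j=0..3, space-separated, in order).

0 2 2 3

C = [4/21, 4/21, 13/21, 1]
j=0: u_0=5/48 ∈ [0, 4/21) → index 0
j=1: u_1=17/48 ∈ [4/21, 13/21) → index 2
j=2: u_2=29/48 ∈ [4/21, 13/21) → index 2
j=3: u_3=41/48 ∈ [13/21, 1) → index 3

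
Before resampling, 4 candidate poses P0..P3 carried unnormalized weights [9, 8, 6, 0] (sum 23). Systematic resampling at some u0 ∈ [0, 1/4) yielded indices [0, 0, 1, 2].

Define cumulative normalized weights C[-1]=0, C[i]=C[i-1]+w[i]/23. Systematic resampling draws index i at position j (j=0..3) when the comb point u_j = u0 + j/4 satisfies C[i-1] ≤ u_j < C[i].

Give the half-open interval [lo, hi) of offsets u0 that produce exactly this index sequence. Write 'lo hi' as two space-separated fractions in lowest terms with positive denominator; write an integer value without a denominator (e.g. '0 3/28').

0 13/92

C = [9/23, 17/23, 1, 1]
j=0 picked index 0: u0 ∈ [0, 9/23)
j=1 picked index 0: u0 ∈ [-1/4, 13/92)
j=2 picked index 1: u0 ∈ [-5/46, 11/46)
j=3 picked index 2: u0 ∈ [-1/92, 1/4)
intersection: [0, 13/92)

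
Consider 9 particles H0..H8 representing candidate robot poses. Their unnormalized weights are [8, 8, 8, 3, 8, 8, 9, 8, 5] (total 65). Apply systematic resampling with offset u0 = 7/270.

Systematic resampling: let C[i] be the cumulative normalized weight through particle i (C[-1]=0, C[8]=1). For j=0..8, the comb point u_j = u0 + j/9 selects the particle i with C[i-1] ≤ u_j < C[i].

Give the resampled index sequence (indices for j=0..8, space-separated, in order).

C = [8/65, 16/65, 24/65, 27/65, 7/13, 43/65, 4/5, 12/13, 1]
j=0: u_0=7/270 ∈ [0, 8/65) → index 0
j=1: u_1=37/270 ∈ [8/65, 16/65) → index 1
j=2: u_2=67/270 ∈ [16/65, 24/65) → index 2
j=3: u_3=97/270 ∈ [16/65, 24/65) → index 2
j=4: u_4=127/270 ∈ [27/65, 7/13) → index 4
j=5: u_5=157/270 ∈ [7/13, 43/65) → index 5
j=6: u_6=187/270 ∈ [43/65, 4/5) → index 6
j=7: u_7=217/270 ∈ [4/5, 12/13) → index 7
j=8: u_8=247/270 ∈ [4/5, 12/13) → index 7

0 1 2 2 4 5 6 7 7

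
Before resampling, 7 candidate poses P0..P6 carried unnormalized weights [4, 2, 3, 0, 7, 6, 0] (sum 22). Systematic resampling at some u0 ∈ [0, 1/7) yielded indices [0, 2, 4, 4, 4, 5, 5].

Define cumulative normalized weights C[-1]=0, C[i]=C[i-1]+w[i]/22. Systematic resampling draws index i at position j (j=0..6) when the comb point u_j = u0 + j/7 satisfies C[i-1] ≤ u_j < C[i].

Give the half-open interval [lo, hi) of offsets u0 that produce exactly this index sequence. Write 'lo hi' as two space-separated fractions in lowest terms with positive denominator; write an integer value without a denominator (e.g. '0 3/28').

C = [2/11, 3/11, 9/22, 9/22, 8/11, 1, 1]
j=0 picked index 0: u0 ∈ [0, 2/11)
j=1 picked index 2: u0 ∈ [10/77, 41/154)
j=2 picked index 4: u0 ∈ [19/154, 34/77)
j=3 picked index 4: u0 ∈ [-3/154, 23/77)
j=4 picked index 4: u0 ∈ [-25/154, 12/77)
j=5 picked index 5: u0 ∈ [1/77, 2/7)
j=6 picked index 5: u0 ∈ [-10/77, 1/7)
intersection: [10/77, 1/7)

10/77 1/7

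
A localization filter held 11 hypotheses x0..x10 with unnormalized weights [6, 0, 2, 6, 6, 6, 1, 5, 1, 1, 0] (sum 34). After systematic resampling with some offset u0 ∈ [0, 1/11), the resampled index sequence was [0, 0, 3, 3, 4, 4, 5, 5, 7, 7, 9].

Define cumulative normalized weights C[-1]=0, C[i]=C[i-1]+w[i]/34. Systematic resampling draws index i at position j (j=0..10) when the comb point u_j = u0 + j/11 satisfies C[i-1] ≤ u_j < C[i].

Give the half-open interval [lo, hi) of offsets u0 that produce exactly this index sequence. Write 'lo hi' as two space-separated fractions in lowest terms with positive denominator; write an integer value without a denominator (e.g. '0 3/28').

C = [3/17, 3/17, 4/17, 7/17, 10/17, 13/17, 27/34, 16/17, 33/34, 1, 1]
j=0 picked index 0: u0 ∈ [0, 3/17)
j=1 picked index 0: u0 ∈ [-1/11, 16/187)
j=2 picked index 3: u0 ∈ [10/187, 43/187)
j=3 picked index 3: u0 ∈ [-7/187, 26/187)
j=4 picked index 4: u0 ∈ [9/187, 42/187)
j=5 picked index 4: u0 ∈ [-8/187, 25/187)
j=6 picked index 5: u0 ∈ [8/187, 41/187)
j=7 picked index 5: u0 ∈ [-9/187, 24/187)
j=8 picked index 7: u0 ∈ [25/374, 40/187)
j=9 picked index 7: u0 ∈ [-9/374, 23/187)
j=10 picked index 9: u0 ∈ [23/374, 1/11)
intersection: [25/374, 16/187)

25/374 16/187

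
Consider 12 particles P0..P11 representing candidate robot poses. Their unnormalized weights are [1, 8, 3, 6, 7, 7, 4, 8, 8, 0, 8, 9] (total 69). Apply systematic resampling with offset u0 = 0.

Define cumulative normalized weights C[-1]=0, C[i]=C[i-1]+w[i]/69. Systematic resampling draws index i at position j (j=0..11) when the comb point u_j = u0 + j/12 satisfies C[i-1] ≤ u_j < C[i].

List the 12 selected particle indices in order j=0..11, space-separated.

0 1 2 3 4 5 6 7 8 8 10 11

C = [1/69, 3/23, 4/23, 6/23, 25/69, 32/69, 12/23, 44/69, 52/69, 52/69, 20/23, 1]
j=0: u_0=0 ∈ [0, 1/69) → index 0
j=1: u_1=1/12 ∈ [1/69, 3/23) → index 1
j=2: u_2=1/6 ∈ [3/23, 4/23) → index 2
j=3: u_3=1/4 ∈ [4/23, 6/23) → index 3
j=4: u_4=1/3 ∈ [6/23, 25/69) → index 4
j=5: u_5=5/12 ∈ [25/69, 32/69) → index 5
j=6: u_6=1/2 ∈ [32/69, 12/23) → index 6
j=7: u_7=7/12 ∈ [12/23, 44/69) → index 7
j=8: u_8=2/3 ∈ [44/69, 52/69) → index 8
j=9: u_9=3/4 ∈ [44/69, 52/69) → index 8
j=10: u_10=5/6 ∈ [52/69, 20/23) → index 10
j=11: u_11=11/12 ∈ [20/23, 1) → index 11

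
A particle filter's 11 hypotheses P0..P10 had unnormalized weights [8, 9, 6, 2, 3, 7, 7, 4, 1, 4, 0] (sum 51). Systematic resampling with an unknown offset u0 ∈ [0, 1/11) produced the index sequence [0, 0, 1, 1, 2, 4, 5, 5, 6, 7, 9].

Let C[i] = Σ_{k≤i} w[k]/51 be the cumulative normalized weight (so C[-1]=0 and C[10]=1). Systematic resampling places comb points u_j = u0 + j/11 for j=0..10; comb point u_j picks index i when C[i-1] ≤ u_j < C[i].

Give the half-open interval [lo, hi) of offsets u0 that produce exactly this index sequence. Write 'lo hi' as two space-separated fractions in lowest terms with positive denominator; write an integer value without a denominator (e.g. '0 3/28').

C = [8/51, 1/3, 23/51, 25/51, 28/51, 35/51, 14/17, 46/51, 47/51, 1, 1]
j=0 picked index 0: u0 ∈ [0, 8/51)
j=1 picked index 0: u0 ∈ [-1/11, 37/561)
j=2 picked index 1: u0 ∈ [-14/561, 5/33)
j=3 picked index 1: u0 ∈ [-65/561, 2/33)
j=4 picked index 2: u0 ∈ [-1/33, 49/561)
j=5 picked index 4: u0 ∈ [20/561, 53/561)
j=6 picked index 5: u0 ∈ [2/561, 79/561)
j=7 picked index 5: u0 ∈ [-49/561, 28/561)
j=8 picked index 6: u0 ∈ [-23/561, 18/187)
j=9 picked index 7: u0 ∈ [1/187, 47/561)
j=10 picked index 9: u0 ∈ [7/561, 1/11)
intersection: [20/561, 28/561)

20/561 28/561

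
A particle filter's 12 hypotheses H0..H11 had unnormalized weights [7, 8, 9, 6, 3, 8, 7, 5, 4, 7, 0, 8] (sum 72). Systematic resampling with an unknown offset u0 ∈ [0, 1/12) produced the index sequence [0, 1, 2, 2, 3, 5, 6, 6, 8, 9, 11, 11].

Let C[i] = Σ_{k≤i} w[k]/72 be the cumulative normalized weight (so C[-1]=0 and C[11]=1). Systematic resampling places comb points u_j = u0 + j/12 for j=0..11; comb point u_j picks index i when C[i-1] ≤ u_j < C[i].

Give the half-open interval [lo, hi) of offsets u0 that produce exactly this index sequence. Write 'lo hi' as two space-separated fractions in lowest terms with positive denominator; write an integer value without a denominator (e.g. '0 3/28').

5/72 1/12

C = [7/72, 5/24, 1/3, 5/12, 11/24, 41/72, 2/3, 53/72, 19/24, 8/9, 8/9, 1]
j=0 picked index 0: u0 ∈ [0, 7/72)
j=1 picked index 1: u0 ∈ [1/72, 1/8)
j=2 picked index 2: u0 ∈ [1/24, 1/6)
j=3 picked index 2: u0 ∈ [-1/24, 1/12)
j=4 picked index 3: u0 ∈ [0, 1/12)
j=5 picked index 5: u0 ∈ [1/24, 11/72)
j=6 picked index 6: u0 ∈ [5/72, 1/6)
j=7 picked index 6: u0 ∈ [-1/72, 1/12)
j=8 picked index 8: u0 ∈ [5/72, 1/8)
j=9 picked index 9: u0 ∈ [1/24, 5/36)
j=10 picked index 11: u0 ∈ [1/18, 1/6)
j=11 picked index 11: u0 ∈ [-1/36, 1/12)
intersection: [5/72, 1/12)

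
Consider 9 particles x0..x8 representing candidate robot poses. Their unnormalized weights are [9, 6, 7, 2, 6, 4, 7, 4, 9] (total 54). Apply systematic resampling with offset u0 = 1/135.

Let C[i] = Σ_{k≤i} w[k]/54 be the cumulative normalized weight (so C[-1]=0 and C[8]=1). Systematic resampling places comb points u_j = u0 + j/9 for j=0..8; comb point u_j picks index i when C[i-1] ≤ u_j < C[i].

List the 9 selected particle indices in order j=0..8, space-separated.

0 0 1 2 4 5 6 7 8

C = [1/6, 5/18, 11/27, 4/9, 5/9, 17/27, 41/54, 5/6, 1]
j=0: u_0=1/135 ∈ [0, 1/6) → index 0
j=1: u_1=16/135 ∈ [0, 1/6) → index 0
j=2: u_2=31/135 ∈ [1/6, 5/18) → index 1
j=3: u_3=46/135 ∈ [5/18, 11/27) → index 2
j=4: u_4=61/135 ∈ [4/9, 5/9) → index 4
j=5: u_5=76/135 ∈ [5/9, 17/27) → index 5
j=6: u_6=91/135 ∈ [17/27, 41/54) → index 6
j=7: u_7=106/135 ∈ [41/54, 5/6) → index 7
j=8: u_8=121/135 ∈ [5/6, 1) → index 8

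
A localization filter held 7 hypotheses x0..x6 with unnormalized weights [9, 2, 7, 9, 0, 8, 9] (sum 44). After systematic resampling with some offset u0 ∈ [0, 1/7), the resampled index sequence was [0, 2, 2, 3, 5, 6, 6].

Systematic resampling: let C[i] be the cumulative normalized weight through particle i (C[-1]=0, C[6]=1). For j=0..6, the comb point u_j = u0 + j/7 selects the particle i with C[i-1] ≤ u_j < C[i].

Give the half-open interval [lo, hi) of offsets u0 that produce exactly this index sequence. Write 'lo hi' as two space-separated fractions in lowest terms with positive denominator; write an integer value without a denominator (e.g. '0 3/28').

C = [9/44, 1/4, 9/22, 27/44, 27/44, 35/44, 1]
j=0 picked index 0: u0 ∈ [0, 9/44)
j=1 picked index 2: u0 ∈ [3/28, 41/154)
j=2 picked index 2: u0 ∈ [-1/28, 19/154)
j=3 picked index 3: u0 ∈ [-3/154, 57/308)
j=4 picked index 5: u0 ∈ [13/308, 69/308)
j=5 picked index 6: u0 ∈ [25/308, 2/7)
j=6 picked index 6: u0 ∈ [-19/308, 1/7)
intersection: [3/28, 19/154)

3/28 19/154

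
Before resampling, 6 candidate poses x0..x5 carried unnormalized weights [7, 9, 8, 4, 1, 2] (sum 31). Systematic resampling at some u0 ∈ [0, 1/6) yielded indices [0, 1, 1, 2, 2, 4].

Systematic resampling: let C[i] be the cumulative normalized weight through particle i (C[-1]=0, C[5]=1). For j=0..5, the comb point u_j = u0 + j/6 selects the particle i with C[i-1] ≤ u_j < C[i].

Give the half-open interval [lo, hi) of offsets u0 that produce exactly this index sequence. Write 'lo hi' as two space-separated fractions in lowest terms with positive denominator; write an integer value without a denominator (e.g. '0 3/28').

13/186 19/186

C = [7/31, 16/31, 24/31, 28/31, 29/31, 1]
j=0 picked index 0: u0 ∈ [0, 7/31)
j=1 picked index 1: u0 ∈ [11/186, 65/186)
j=2 picked index 1: u0 ∈ [-10/93, 17/93)
j=3 picked index 2: u0 ∈ [1/62, 17/62)
j=4 picked index 2: u0 ∈ [-14/93, 10/93)
j=5 picked index 4: u0 ∈ [13/186, 19/186)
intersection: [13/186, 19/186)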